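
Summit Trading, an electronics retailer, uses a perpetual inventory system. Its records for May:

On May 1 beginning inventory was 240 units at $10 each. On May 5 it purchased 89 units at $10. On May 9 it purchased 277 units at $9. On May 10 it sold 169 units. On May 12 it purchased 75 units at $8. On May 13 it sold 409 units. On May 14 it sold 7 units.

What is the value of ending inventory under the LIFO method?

May 10, 169 sold [LIFO — newest first]: 169 @ $9 = $1,521
May 13, 409 sold [LIFO — newest first]: 75 @ $8 + 108 @ $9 + 89 @ $10 + 137 @ $10 = $3,832
May 14, 7 sold [LIFO — newest first]: 7 @ $10 = $70
Total COGS = $1,521 + $3,832 + $70 = $5,423
Ending inventory: 96 @ $10 = $960

Ending inventory = $960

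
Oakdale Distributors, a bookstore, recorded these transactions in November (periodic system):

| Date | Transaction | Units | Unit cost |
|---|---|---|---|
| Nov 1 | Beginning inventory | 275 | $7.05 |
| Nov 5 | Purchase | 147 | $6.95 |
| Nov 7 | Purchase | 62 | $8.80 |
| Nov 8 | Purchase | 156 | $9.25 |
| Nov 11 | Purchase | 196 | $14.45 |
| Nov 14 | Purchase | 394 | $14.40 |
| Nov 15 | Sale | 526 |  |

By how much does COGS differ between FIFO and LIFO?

$3,686.50

FIFO COGS: 275 @ $7.05 + 147 @ $6.95 + 62 @ $8.80 + 42 @ $9.25 = $3,894.50
LIFO COGS: 394 @ $14.40 + 132 @ $14.45 = $7,581.00
Difference = |$3,894.50 − $7,581.00| = $3,686.50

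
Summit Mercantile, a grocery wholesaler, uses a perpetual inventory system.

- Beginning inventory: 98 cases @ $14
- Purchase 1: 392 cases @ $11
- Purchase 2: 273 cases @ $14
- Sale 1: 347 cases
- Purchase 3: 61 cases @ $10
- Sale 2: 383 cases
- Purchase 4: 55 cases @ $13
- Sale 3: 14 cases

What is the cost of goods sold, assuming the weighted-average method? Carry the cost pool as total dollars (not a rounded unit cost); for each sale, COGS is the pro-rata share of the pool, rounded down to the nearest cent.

COGS = $9,148.87

After Beginning: 98 on hand, pool $1,372.00 (≈ $14.0000 each)
After Purchase 1: 490 on hand, pool $5,684.00 (≈ $11.6000 each)
After Purchase 2: 763 on hand, pool $9,506.00 (≈ $12.4587 each)
Sale 1, sell 347: 347/763 × $9,506.00 → $4,323.17
After Purchase 3: 477 on hand, pool $5,792.83 (≈ $12.1443 each)
Sale 2, sell 383: 383/477 × $5,792.83 → $4,651.26
After Purchase 4: 149 on hand, pool $1,856.57 (≈ $12.4602 each)
Sale 3, sell 14: 14/149 × $1,856.57 → $174.44
Total COGS = $4,323.17 + $4,651.26 + $174.44 = $9,148.87
Ending inventory (cost pool remaining) = $1,682.13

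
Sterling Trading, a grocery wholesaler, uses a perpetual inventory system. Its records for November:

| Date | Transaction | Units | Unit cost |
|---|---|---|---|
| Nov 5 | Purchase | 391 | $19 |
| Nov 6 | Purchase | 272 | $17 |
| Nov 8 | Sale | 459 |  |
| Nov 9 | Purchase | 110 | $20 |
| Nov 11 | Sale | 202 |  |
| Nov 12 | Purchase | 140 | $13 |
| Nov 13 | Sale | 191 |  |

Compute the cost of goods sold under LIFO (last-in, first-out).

Nov 8, 459 sold [LIFO — newest first]: 272 @ $17 + 187 @ $19 = $8,177
Nov 11, 202 sold [LIFO — newest first]: 110 @ $20 + 92 @ $19 = $3,948
Nov 13, 191 sold [LIFO — newest first]: 140 @ $13 + 51 @ $19 = $2,789
Total COGS = $8,177 + $3,948 + $2,789 = $14,914
Ending inventory: 61 @ $19 = $1,159

COGS = $14,914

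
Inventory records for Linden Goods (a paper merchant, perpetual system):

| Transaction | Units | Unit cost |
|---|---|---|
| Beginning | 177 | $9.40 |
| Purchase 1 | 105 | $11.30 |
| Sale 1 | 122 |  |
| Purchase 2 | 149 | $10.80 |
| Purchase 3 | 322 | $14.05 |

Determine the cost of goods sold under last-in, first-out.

Sale 1 (122) [LIFO — newest first]: 105 @ $11.30 + 17 @ $9.40 = $1,346.30
Ending inventory: 160 @ $9.40 + 149 @ $10.80 + 322 @ $14.05 = $7,637.30

COGS = $1,346.30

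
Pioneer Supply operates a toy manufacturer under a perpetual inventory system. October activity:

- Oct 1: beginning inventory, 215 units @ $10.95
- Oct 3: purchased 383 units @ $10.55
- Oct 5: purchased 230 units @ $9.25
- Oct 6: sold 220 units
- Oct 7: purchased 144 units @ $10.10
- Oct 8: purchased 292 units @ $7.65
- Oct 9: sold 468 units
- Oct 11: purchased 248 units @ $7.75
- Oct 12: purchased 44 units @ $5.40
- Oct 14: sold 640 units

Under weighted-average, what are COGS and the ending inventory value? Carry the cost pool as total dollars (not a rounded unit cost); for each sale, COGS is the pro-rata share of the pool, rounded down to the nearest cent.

After Oct 1: 215 on hand, pool $2,354.25 (≈ $10.9500 each)
After Oct 3: 598 on hand, pool $6,394.90 (≈ $10.6938 each)
After Oct 5: 828 on hand, pool $8,522.40 (≈ $10.2928 each)
Oct 6, sell 220: 220/828 × $8,522.40 → $2,264.40
After Oct 7: 752 on hand, pool $7,712.40 (≈ $10.2559 each)
After Oct 8: 1044 on hand, pool $9,946.20 (≈ $9.5270 each)
Oct 9, sell 468: 468/1044 × $9,946.20 → $4,458.64
After Oct 11: 824 on hand, pool $7,409.56 (≈ $8.9922 each)
After Oct 12: 868 on hand, pool $7,647.16 (≈ $8.8101 each)
Oct 14, sell 640: 640/868 × $7,647.16 → $5,638.45
Total COGS = $2,264.40 + $4,458.64 + $5,638.45 = $12,361.49
Ending inventory (cost pool remaining) = $2,008.71

COGS = $12,361.49; ending inventory = $2,008.71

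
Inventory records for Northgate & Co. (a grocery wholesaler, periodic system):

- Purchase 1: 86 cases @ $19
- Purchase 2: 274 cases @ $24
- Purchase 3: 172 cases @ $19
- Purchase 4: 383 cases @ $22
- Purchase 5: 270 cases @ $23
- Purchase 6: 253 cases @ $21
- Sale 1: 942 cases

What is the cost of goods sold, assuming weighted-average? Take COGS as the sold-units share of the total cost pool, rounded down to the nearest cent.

Sale 1, sell 942: 942/1438 × $31,427.00 → $20,587.08
Ending inventory (cost pool remaining) = $10,839.92

COGS = $20,587.08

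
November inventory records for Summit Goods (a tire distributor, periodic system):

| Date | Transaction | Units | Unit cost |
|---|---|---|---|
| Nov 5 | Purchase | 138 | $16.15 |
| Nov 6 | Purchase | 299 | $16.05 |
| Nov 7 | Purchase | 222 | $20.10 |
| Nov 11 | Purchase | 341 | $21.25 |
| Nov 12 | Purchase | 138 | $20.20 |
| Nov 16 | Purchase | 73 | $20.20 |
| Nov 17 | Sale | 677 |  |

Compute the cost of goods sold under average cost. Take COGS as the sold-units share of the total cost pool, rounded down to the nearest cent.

COGS = $12,857.01

Nov 17, sell 677: 677/1211 × $22,998.30 → $12,857.01
Ending inventory (cost pool remaining) = $10,141.29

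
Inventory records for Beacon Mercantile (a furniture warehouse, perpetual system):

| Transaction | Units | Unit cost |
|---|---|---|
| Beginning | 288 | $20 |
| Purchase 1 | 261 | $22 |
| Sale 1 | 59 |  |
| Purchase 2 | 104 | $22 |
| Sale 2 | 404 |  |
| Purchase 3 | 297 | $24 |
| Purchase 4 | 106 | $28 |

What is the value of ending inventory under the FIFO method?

Sale 1 (59) [FIFO — oldest first]: 59 @ $20 = $1,180
Sale 2 (404) [FIFO — oldest first]: 229 @ $20 + 175 @ $22 = $8,430
Total COGS = $1,180 + $8,430 = $9,610
Ending inventory: 86 @ $22 + 104 @ $22 + 297 @ $24 + 106 @ $28 = $14,276
Check: goods available $23,886 = COGS $9,610 + ending $14,276

Ending inventory = $14,276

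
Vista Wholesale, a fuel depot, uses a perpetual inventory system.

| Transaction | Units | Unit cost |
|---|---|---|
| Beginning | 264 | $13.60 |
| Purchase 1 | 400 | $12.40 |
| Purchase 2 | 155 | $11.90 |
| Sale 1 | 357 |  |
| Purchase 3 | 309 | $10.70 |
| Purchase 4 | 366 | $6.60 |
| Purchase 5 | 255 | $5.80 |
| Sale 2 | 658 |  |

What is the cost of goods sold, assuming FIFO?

COGS = $12,492.10

Sale 1 (357) [FIFO — oldest first]: 264 @ $13.60 + 93 @ $12.40 = $4,743.60
Sale 2 (658) [FIFO — oldest first]: 307 @ $12.40 + 155 @ $11.90 + 196 @ $10.70 = $7,748.50
Total COGS = $4,743.60 + $7,748.50 = $12,492.10
Ending inventory: 113 @ $10.70 + 366 @ $6.60 + 255 @ $5.80 = $5,103.70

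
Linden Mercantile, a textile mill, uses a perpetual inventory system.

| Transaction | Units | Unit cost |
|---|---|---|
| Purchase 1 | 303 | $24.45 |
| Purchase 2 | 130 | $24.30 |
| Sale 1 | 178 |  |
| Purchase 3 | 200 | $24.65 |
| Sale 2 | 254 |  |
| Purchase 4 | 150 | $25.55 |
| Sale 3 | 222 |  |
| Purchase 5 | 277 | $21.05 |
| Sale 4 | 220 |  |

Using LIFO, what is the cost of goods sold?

COGS = $20,806.80

Sale 1 (178) [LIFO — newest first]: 130 @ $24.30 + 48 @ $24.45 = $4,332.60
Sale 2 (254) [LIFO — newest first]: 200 @ $24.65 + 54 @ $24.45 = $6,250.30
Sale 3 (222) [LIFO — newest first]: 150 @ $25.55 + 72 @ $24.45 = $5,592.90
Sale 4 (220) [LIFO — newest first]: 220 @ $21.05 = $4,631.00
Total COGS = $4,332.60 + $6,250.30 + $5,592.90 + $4,631.00 = $20,806.80
Ending inventory: 129 @ $24.45 + 57 @ $21.05 = $4,353.90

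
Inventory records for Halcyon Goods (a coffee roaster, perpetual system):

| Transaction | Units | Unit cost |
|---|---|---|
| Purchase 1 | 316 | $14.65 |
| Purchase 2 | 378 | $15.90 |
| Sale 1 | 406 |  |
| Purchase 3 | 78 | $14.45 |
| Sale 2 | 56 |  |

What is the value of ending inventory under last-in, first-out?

Ending inventory = $4,537.10

Sale 1 (406) [LIFO — newest first]: 378 @ $15.90 + 28 @ $14.65 = $6,420.40
Sale 2 (56) [LIFO — newest first]: 56 @ $14.45 = $809.20
Total COGS = $6,420.40 + $809.20 = $7,229.60
Ending inventory: 288 @ $14.65 + 22 @ $14.45 = $4,537.10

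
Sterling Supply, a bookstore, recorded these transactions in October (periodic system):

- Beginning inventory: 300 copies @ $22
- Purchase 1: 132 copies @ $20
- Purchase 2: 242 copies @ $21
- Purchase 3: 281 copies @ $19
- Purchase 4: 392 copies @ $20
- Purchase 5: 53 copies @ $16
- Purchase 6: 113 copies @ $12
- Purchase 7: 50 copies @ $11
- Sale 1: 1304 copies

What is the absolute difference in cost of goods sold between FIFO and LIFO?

FIFO COGS: 300 @ $22 + 132 @ $20 + 242 @ $21 + 281 @ $19 + 349 @ $20 = $26,641
LIFO COGS: 50 @ $11 + 113 @ $12 + 53 @ $16 + 392 @ $20 + 281 @ $19 + 242 @ $21 + 132 @ $20 + 41 @ $22 = $24,557
Difference = |$26,641 − $24,557| = $2,084

$2,084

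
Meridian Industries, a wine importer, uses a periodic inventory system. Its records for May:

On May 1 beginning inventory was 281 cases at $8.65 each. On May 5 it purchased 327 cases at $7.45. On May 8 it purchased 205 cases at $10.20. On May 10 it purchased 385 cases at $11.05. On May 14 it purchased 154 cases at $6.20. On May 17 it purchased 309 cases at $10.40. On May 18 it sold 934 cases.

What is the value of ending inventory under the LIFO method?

Ending inventory = $6,080.60

May 18, 934 sold [LIFO — newest first]: 309 @ $10.40 + 154 @ $6.20 + 385 @ $11.05 + 86 @ $10.20 = $9,299.85
Ending inventory: 281 @ $8.65 + 327 @ $7.45 + 119 @ $10.20 = $6,080.60
Check: goods available $15,380.45 = COGS $9,299.85 + ending $6,080.60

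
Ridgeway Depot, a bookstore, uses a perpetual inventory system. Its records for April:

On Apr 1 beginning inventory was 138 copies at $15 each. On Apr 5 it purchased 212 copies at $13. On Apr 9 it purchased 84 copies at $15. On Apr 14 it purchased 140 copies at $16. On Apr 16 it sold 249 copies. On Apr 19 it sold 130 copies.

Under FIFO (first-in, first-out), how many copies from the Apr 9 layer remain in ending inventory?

55

Apr 16, 249 sold [FIFO — oldest first]: 138 @ $15 + 111 @ $13 = $3,513
Apr 19, 130 sold [FIFO — oldest first]: 101 @ $13 + 29 @ $15 = $1,748
Total COGS = $3,513 + $1,748 = $5,261
Ending inventory: 55 @ $15 + 140 @ $16 = $3,065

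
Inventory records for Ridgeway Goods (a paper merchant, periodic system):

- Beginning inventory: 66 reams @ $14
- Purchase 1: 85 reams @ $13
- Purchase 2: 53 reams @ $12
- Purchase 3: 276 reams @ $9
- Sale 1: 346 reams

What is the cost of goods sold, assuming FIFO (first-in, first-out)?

Sale 1 (346) [FIFO — oldest first]: 66 @ $14 + 85 @ $13 + 53 @ $12 + 142 @ $9 = $3,943
Ending inventory: 134 @ $9 = $1,206

COGS = $3,943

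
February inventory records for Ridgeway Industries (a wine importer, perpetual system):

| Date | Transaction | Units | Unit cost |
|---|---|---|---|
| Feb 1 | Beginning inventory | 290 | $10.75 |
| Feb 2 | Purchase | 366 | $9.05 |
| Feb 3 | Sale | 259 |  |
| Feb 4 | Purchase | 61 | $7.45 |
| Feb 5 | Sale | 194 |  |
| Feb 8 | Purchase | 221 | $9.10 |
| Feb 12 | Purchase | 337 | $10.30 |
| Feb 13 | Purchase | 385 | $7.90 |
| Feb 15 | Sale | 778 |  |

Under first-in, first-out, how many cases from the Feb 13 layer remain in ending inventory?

Feb 3, 259 sold [FIFO — oldest first]: 259 @ $10.75 = $2,784.25
Feb 5, 194 sold [FIFO — oldest first]: 31 @ $10.75 + 163 @ $9.05 = $1,808.40
Feb 15, 778 sold [FIFO — oldest first]: 203 @ $9.05 + 61 @ $7.45 + 221 @ $9.10 + 293 @ $10.30 = $7,320.60
Total COGS = $2,784.25 + $1,808.40 + $7,320.60 = $11,913.25
Ending inventory: 44 @ $10.30 + 385 @ $7.90 = $3,494.70

385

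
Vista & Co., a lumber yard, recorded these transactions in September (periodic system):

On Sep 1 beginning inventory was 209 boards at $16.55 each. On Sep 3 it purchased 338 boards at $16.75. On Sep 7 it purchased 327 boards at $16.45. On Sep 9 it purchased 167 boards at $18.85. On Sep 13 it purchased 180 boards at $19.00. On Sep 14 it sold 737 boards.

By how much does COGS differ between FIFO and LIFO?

FIFO COGS: 209 @ $16.55 + 338 @ $16.75 + 190 @ $16.45 = $12,245.95
LIFO COGS: 180 @ $19.00 + 167 @ $18.85 + 327 @ $16.45 + 63 @ $16.75 = $13,002.35
Difference = |$12,245.95 − $13,002.35| = $756.40

$756.40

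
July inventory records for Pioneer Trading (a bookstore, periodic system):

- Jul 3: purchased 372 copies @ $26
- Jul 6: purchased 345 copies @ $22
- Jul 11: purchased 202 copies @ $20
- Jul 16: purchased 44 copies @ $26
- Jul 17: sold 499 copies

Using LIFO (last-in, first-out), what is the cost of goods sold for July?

COGS = $10,750

Jul 17, 499 sold [LIFO — newest first]: 44 @ $26 + 202 @ $20 + 253 @ $22 = $10,750
Ending inventory: 372 @ $26 + 92 @ $22 = $11,696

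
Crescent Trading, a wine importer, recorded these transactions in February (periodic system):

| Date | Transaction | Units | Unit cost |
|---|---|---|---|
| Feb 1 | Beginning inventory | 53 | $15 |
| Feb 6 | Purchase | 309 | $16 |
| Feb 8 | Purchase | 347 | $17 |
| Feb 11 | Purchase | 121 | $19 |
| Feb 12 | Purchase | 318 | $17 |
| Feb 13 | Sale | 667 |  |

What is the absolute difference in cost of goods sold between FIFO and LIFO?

FIFO COGS: 53 @ $15 + 309 @ $16 + 305 @ $17 = $10,924
LIFO COGS: 318 @ $17 + 121 @ $19 + 228 @ $17 = $11,581
Difference = |$10,924 − $11,581| = $657

$657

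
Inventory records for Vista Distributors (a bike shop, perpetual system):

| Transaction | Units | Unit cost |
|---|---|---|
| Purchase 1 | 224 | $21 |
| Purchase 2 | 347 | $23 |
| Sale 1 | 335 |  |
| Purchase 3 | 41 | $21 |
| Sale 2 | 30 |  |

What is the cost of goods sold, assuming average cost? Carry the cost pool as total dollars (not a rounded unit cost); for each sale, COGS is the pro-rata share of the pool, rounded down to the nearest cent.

COGS = $8,103.22

After Purchase 1: 224 on hand, pool $4,704.00 (≈ $21.0000 each)
After Purchase 2: 571 on hand, pool $12,685.00 (≈ $22.2154 each)
Sale 1, sell 335: 335/571 × $12,685.00 → $7,442.16
After Purchase 3: 277 on hand, pool $6,103.84 (≈ $22.0355 each)
Sale 2, sell 30: 30/277 × $6,103.84 → $661.06
Total COGS = $7,442.16 + $661.06 = $8,103.22
Ending inventory (cost pool remaining) = $5,442.78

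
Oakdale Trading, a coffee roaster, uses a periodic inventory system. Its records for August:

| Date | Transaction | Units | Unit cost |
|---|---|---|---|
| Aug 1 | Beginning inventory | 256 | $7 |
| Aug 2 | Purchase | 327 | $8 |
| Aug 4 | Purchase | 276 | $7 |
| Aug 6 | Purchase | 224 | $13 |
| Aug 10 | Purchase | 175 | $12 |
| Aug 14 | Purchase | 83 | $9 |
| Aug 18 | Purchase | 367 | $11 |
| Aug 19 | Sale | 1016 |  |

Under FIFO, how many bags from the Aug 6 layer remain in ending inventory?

Aug 19, 1016 sold [FIFO — oldest first]: 256 @ $7 + 327 @ $8 + 276 @ $7 + 157 @ $13 = $8,381
Ending inventory: 67 @ $13 + 175 @ $12 + 83 @ $9 + 367 @ $11 = $7,755

67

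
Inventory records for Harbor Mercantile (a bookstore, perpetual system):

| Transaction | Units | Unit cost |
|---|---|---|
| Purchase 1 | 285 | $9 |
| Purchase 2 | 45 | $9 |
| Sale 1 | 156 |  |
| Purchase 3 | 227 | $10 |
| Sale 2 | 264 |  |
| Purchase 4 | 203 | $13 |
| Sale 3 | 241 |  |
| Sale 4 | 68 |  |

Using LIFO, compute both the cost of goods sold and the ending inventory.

COGS = $7,600; ending inventory = $279

Sale 1 (156) [LIFO — newest first]: 45 @ $9 + 111 @ $9 = $1,404
Sale 2 (264) [LIFO — newest first]: 227 @ $10 + 37 @ $9 = $2,603
Sale 3 (241) [LIFO — newest first]: 203 @ $13 + 38 @ $9 = $2,981
Sale 4 (68) [LIFO — newest first]: 68 @ $9 = $612
Total COGS = $1,404 + $2,603 + $2,981 + $612 = $7,600
Ending inventory: 31 @ $9 = $279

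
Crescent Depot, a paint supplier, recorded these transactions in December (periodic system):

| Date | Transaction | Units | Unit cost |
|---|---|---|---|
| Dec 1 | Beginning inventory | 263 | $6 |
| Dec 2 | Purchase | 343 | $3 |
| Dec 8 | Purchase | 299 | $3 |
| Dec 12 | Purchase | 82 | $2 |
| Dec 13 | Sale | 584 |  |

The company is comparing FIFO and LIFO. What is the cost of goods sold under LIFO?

FIFO COGS: 263 @ $6 + 321 @ $3 = $2,541
LIFO COGS: 82 @ $2 + 299 @ $3 + 203 @ $3 = $1,670

COGS = $1,670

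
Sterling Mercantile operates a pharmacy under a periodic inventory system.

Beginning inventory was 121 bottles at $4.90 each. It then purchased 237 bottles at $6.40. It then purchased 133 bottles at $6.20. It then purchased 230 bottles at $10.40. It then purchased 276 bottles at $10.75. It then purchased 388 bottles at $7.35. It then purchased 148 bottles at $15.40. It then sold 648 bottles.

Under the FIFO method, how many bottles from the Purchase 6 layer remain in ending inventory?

148

Sale 1 (648) [FIFO — oldest first]: 121 @ $4.90 + 237 @ $6.40 + 133 @ $6.20 + 157 @ $10.40 = $4,567.10
Ending inventory: 73 @ $10.40 + 276 @ $10.75 + 388 @ $7.35 + 148 @ $15.40 = $8,857.20
Check: goods available $13,424.30 = COGS $4,567.10 + ending $8,857.20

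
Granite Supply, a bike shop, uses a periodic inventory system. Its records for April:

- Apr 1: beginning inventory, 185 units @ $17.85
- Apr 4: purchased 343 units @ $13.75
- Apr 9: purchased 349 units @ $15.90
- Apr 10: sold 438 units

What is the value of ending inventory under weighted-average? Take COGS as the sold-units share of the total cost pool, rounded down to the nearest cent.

Ending inventory = $6,791.54

Apr 10, sell 438: 438/877 × $13,567.60 → $6,776.06
Ending inventory (cost pool remaining) = $6,791.54
Check: goods available $13,567.60 = COGS $6,776.06 + ending $6,791.54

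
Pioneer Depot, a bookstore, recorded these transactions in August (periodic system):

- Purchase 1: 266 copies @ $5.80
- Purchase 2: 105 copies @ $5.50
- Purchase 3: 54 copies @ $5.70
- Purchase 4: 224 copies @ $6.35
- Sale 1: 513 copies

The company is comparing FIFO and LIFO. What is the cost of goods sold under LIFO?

COGS = $3,061.70

FIFO COGS: 266 @ $5.80 + 105 @ $5.50 + 54 @ $5.70 + 88 @ $6.35 = $2,986.90
LIFO COGS: 224 @ $6.35 + 54 @ $5.70 + 105 @ $5.50 + 130 @ $5.80 = $3,061.70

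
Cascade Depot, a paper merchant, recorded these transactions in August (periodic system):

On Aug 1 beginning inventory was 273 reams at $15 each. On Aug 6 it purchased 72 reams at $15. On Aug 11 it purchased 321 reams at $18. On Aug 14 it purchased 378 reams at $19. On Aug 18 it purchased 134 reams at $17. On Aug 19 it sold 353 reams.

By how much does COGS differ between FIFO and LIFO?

$1,120

FIFO COGS: 273 @ $15 + 72 @ $15 + 8 @ $18 = $5,319
LIFO COGS: 134 @ $17 + 219 @ $19 = $6,439
Difference = |$5,319 − $6,439| = $1,120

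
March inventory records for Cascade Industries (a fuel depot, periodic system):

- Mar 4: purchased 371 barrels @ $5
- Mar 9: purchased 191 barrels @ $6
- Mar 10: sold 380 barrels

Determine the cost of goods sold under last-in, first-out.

COGS = $2,091

Mar 10, 380 sold [LIFO — newest first]: 191 @ $6 + 189 @ $5 = $2,091
Ending inventory: 182 @ $5 = $910
Check: goods available $3,001 = COGS $2,091 + ending $910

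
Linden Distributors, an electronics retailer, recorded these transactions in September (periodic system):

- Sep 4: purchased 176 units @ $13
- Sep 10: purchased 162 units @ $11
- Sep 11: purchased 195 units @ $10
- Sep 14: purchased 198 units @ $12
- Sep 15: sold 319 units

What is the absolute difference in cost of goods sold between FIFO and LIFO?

$275

FIFO COGS: 176 @ $13 + 143 @ $11 = $3,861
LIFO COGS: 198 @ $12 + 121 @ $10 = $3,586
Difference = |$3,861 − $3,586| = $275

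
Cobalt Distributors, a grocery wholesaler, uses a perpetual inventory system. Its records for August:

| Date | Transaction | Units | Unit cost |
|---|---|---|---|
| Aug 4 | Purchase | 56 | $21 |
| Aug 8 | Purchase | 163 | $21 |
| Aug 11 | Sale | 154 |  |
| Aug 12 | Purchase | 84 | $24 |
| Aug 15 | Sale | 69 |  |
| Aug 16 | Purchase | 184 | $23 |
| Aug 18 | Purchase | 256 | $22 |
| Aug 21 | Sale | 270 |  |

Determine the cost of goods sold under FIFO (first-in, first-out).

Aug 11, 154 sold [FIFO — oldest first]: 56 @ $21 + 98 @ $21 = $3,234
Aug 15, 69 sold [FIFO — oldest first]: 65 @ $21 + 4 @ $24 = $1,461
Aug 21, 270 sold [FIFO — oldest first]: 80 @ $24 + 184 @ $23 + 6 @ $22 = $6,284
Total COGS = $3,234 + $1,461 + $6,284 = $10,979
Ending inventory: 250 @ $22 = $5,500

COGS = $10,979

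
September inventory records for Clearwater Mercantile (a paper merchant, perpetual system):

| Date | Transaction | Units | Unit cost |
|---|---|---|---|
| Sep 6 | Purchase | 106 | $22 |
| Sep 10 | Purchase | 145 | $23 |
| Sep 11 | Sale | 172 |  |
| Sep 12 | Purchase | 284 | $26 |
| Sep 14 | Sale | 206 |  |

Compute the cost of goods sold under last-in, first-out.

Sep 11, 172 sold [LIFO — newest first]: 145 @ $23 + 27 @ $22 = $3,929
Sep 14, 206 sold [LIFO — newest first]: 206 @ $26 = $5,356
Total COGS = $3,929 + $5,356 = $9,285
Ending inventory: 79 @ $22 + 78 @ $26 = $3,766
Check: goods available $13,051 = COGS $9,285 + ending $3,766

COGS = $9,285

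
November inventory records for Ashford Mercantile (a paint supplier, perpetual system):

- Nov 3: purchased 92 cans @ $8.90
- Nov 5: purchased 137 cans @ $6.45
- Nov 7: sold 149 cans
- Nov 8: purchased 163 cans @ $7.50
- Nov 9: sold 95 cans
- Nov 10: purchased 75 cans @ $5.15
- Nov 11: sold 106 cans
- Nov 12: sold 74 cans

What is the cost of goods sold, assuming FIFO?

Nov 7, 149 sold [FIFO — oldest first]: 92 @ $8.90 + 57 @ $6.45 = $1,186.45
Nov 9, 95 sold [FIFO — oldest first]: 80 @ $6.45 + 15 @ $7.50 = $628.50
Nov 11, 106 sold [FIFO — oldest first]: 106 @ $7.50 = $795.00
Nov 12, 74 sold [FIFO — oldest first]: 42 @ $7.50 + 32 @ $5.15 = $479.80
Total COGS = $1,186.45 + $628.50 + $795.00 + $479.80 = $3,089.75
Ending inventory: 43 @ $5.15 = $221.45

COGS = $3,089.75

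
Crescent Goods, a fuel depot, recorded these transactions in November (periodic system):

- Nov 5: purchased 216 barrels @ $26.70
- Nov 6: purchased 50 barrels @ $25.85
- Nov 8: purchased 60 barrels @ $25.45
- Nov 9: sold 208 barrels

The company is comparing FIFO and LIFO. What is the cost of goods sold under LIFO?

FIFO COGS: 208 @ $26.70 = $5,553.60
LIFO COGS: 60 @ $25.45 + 50 @ $25.85 + 98 @ $26.70 = $5,436.10

COGS = $5,436.10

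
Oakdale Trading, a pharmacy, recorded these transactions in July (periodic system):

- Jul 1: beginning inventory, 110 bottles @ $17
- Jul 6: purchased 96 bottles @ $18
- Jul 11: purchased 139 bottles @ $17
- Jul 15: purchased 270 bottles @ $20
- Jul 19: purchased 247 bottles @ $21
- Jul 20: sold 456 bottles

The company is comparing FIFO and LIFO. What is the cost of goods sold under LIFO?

FIFO COGS: 110 @ $17 + 96 @ $18 + 139 @ $17 + 111 @ $20 = $8,181
LIFO COGS: 247 @ $21 + 209 @ $20 = $9,367

COGS = $9,367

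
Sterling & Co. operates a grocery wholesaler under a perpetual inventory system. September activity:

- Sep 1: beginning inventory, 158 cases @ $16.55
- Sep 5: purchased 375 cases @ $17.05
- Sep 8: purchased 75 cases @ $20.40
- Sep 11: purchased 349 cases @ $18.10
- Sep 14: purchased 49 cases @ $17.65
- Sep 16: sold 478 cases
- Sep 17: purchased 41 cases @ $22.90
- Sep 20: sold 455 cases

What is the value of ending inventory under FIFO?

Sep 16, 478 sold [FIFO — oldest first]: 158 @ $16.55 + 320 @ $17.05 = $8,070.90
Sep 20, 455 sold [FIFO — oldest first]: 55 @ $17.05 + 75 @ $20.40 + 325 @ $18.10 = $8,350.25
Total COGS = $8,070.90 + $8,350.25 = $16,421.15
Ending inventory: 24 @ $18.10 + 49 @ $17.65 + 41 @ $22.90 = $2,238.15
Check: goods available $18,659.30 = COGS $16,421.15 + ending $2,238.15

Ending inventory = $2,238.15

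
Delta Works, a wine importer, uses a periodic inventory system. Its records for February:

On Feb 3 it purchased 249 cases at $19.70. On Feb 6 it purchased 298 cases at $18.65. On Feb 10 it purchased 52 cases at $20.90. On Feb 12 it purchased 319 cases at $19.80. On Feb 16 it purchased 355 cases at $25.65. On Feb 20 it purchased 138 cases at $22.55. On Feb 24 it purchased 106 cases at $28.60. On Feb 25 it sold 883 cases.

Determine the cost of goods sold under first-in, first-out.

Feb 25, 883 sold [FIFO — oldest first]: 249 @ $19.70 + 298 @ $18.65 + 52 @ $20.90 + 284 @ $19.80 = $17,173.00
Ending inventory: 35 @ $19.80 + 355 @ $25.65 + 138 @ $22.55 + 106 @ $28.60 = $15,942.25
Check: goods available $33,115.25 = COGS $17,173.00 + ending $15,942.25

COGS = $17,173.00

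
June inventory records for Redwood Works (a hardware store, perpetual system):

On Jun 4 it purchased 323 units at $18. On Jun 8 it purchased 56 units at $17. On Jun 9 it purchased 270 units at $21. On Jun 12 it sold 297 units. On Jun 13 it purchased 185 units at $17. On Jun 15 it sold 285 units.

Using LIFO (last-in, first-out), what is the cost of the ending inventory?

Jun 12, 297 sold [LIFO — newest first]: 270 @ $21 + 27 @ $17 = $6,129
Jun 15, 285 sold [LIFO — newest first]: 185 @ $17 + 29 @ $17 + 71 @ $18 = $4,916
Total COGS = $6,129 + $4,916 = $11,045
Ending inventory: 252 @ $18 = $4,536

Ending inventory = $4,536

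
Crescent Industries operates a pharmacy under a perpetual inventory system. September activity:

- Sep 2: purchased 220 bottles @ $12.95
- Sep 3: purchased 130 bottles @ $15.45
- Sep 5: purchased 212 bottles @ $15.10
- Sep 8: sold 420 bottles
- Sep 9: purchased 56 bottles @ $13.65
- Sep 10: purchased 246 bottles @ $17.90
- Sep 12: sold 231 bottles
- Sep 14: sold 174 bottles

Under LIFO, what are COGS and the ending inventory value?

Sep 8, 420 sold [LIFO — newest first]: 212 @ $15.10 + 130 @ $15.45 + 78 @ $12.95 = $6,219.80
Sep 12, 231 sold [LIFO — newest first]: 231 @ $17.90 = $4,134.90
Sep 14, 174 sold [LIFO — newest first]: 15 @ $17.90 + 56 @ $13.65 + 103 @ $12.95 = $2,366.75
Total COGS = $6,219.80 + $4,134.90 + $2,366.75 = $12,721.45
Ending inventory: 39 @ $12.95 = $505.05
Check: goods available $13,226.50 = COGS $12,721.45 + ending $505.05

COGS = $12,721.45; ending inventory = $505.05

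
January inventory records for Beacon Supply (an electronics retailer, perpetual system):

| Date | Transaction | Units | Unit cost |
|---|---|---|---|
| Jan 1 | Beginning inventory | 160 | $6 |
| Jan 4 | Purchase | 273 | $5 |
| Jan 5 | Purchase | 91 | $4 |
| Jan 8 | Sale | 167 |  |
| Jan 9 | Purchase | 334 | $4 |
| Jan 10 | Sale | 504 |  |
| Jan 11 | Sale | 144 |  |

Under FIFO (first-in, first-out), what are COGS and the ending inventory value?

Jan 8, 167 sold [FIFO — oldest first]: 160 @ $6 + 7 @ $5 = $995
Jan 10, 504 sold [FIFO — oldest first]: 266 @ $5 + 91 @ $4 + 147 @ $4 = $2,282
Jan 11, 144 sold [FIFO — oldest first]: 144 @ $4 = $576
Total COGS = $995 + $2,282 + $576 = $3,853
Ending inventory: 43 @ $4 = $172

COGS = $3,853; ending inventory = $172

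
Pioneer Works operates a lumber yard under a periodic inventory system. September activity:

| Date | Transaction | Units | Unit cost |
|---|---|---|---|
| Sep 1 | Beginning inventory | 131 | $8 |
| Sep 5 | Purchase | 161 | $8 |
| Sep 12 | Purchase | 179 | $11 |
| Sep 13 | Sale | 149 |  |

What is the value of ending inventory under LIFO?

Ending inventory = $2,666

Sep 13, 149 sold [LIFO — newest first]: 149 @ $11 = $1,639
Ending inventory: 131 @ $8 + 161 @ $8 + 30 @ $11 = $2,666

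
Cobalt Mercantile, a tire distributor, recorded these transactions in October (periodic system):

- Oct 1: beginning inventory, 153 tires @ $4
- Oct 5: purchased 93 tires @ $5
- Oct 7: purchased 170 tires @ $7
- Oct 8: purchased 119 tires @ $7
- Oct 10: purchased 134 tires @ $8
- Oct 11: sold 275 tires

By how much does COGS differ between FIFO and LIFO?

$779

FIFO COGS: 153 @ $4 + 93 @ $5 + 29 @ $7 = $1,280
LIFO COGS: 134 @ $8 + 119 @ $7 + 22 @ $7 = $2,059
Difference = |$1,280 − $2,059| = $779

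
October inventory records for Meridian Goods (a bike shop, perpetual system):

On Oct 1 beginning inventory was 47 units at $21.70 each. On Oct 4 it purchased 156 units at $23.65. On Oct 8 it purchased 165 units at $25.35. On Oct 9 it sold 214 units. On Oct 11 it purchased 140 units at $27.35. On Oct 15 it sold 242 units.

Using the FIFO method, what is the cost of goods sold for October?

Oct 9, 214 sold [FIFO — oldest first]: 47 @ $21.70 + 156 @ $23.65 + 11 @ $25.35 = $4,988.15
Oct 15, 242 sold [FIFO — oldest first]: 154 @ $25.35 + 88 @ $27.35 = $6,310.70
Total COGS = $4,988.15 + $6,310.70 = $11,298.85
Ending inventory: 52 @ $27.35 = $1,422.20
Check: goods available $12,721.05 = COGS $11,298.85 + ending $1,422.20

COGS = $11,298.85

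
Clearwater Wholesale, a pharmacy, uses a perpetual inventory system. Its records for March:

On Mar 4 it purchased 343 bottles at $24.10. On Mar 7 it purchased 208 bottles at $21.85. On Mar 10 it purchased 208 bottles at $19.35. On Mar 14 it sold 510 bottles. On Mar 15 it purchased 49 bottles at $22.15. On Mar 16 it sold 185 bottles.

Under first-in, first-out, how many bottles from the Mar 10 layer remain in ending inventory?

64

Mar 14, 510 sold [FIFO — oldest first]: 343 @ $24.10 + 167 @ $21.85 = $11,915.25
Mar 16, 185 sold [FIFO — oldest first]: 41 @ $21.85 + 144 @ $19.35 = $3,682.25
Total COGS = $11,915.25 + $3,682.25 = $15,597.50
Ending inventory: 64 @ $19.35 + 49 @ $22.15 = $2,323.75
Check: goods available $17,921.25 = COGS $15,597.50 + ending $2,323.75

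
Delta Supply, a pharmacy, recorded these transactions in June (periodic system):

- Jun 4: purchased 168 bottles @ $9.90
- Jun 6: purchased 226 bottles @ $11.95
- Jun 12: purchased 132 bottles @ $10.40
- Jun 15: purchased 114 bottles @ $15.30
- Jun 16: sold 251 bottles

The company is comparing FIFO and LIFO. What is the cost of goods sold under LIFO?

FIFO COGS: 168 @ $9.90 + 83 @ $11.95 = $2,655.05
LIFO COGS: 114 @ $15.30 + 132 @ $10.40 + 5 @ $11.95 = $3,176.75

COGS = $3,176.75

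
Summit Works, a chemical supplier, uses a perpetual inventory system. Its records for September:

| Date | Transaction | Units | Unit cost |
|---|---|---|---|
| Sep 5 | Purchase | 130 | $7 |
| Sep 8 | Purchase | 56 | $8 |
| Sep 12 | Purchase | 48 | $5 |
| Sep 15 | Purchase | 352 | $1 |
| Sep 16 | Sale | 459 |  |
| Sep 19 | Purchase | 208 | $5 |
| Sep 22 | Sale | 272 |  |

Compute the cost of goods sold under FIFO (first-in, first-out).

Sep 16, 459 sold [FIFO — oldest first]: 130 @ $7 + 56 @ $8 + 48 @ $5 + 225 @ $1 = $1,823
Sep 22, 272 sold [FIFO — oldest first]: 127 @ $1 + 145 @ $5 = $852
Total COGS = $1,823 + $852 = $2,675
Ending inventory: 63 @ $5 = $315
Check: goods available $2,990 = COGS $2,675 + ending $315

COGS = $2,675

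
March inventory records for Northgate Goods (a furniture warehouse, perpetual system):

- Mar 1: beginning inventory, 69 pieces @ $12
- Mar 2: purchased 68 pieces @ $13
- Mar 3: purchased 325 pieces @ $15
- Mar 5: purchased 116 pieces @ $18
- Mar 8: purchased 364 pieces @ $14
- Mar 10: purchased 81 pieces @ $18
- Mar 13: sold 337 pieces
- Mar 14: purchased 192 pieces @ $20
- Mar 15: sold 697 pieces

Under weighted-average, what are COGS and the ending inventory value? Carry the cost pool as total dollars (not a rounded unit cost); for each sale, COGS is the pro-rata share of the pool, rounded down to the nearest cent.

COGS = $16,172.13; ending inventory = $2,896.87

After Mar 1: 69 on hand, pool $828.00 (≈ $12.0000 each)
After Mar 2: 137 on hand, pool $1,712.00 (≈ $12.4964 each)
After Mar 3: 462 on hand, pool $6,587.00 (≈ $14.2576 each)
After Mar 5: 578 on hand, pool $8,675.00 (≈ $15.0087 each)
After Mar 8: 942 on hand, pool $13,771.00 (≈ $14.6189 each)
After Mar 10: 1023 on hand, pool $15,229.00 (≈ $14.8866 each)
Mar 13, sell 337: 337/1023 × $15,229.00 → $5,016.78
After Mar 14: 878 on hand, pool $14,052.22 (≈ $16.0048 each)
Mar 15, sell 697: 697/878 × $14,052.22 → $11,155.35
Total COGS = $5,016.78 + $11,155.35 = $16,172.13
Ending inventory (cost pool remaining) = $2,896.87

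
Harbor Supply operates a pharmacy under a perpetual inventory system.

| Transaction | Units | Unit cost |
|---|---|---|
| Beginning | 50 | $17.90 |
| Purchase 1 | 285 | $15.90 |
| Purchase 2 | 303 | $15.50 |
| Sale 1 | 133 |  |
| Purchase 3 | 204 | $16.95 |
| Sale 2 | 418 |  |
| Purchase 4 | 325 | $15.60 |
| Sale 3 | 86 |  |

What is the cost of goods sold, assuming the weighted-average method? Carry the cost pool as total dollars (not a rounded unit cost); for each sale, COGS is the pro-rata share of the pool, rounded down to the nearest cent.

After Beginning: 50 on hand, pool $895.00 (≈ $17.9000 each)
After Purchase 1: 335 on hand, pool $5,426.50 (≈ $16.1985 each)
After Purchase 2: 638 on hand, pool $10,123.00 (≈ $15.8668 each)
Sale 1, sell 133: 133/638 × $10,123.00 → $2,110.28
After Purchase 3: 709 on hand, pool $11,470.52 (≈ $16.1784 each)
Sale 2, sell 418: 418/709 × $11,470.52 → $6,762.59
After Purchase 4: 616 on hand, pool $9,777.93 (≈ $15.8733 each)
Sale 3, sell 86: 86/616 × $9,777.93 → $1,365.10
Total COGS = $2,110.28 + $6,762.59 + $1,365.10 = $10,237.97
Ending inventory (cost pool remaining) = $8,412.83

COGS = $10,237.97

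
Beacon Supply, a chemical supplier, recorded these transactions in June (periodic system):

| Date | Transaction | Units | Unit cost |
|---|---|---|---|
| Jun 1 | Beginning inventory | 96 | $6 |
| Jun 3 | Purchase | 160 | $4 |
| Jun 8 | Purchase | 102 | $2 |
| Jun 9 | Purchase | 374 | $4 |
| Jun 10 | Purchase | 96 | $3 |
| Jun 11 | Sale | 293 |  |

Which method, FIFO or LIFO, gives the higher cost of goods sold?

FIFO COGS: 96 @ $6 + 160 @ $4 + 37 @ $2 = $1,290
LIFO COGS: 96 @ $3 + 197 @ $4 = $1,076

FIFO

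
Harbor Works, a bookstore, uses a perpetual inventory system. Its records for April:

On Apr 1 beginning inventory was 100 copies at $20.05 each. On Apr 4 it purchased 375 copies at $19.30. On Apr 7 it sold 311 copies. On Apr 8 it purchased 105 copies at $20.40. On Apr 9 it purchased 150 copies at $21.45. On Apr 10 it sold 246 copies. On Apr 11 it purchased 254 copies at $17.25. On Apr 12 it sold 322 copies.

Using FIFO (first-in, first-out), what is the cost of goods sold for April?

Apr 7, 311 sold [FIFO — oldest first]: 100 @ $20.05 + 211 @ $19.30 = $6,077.30
Apr 10, 246 sold [FIFO — oldest first]: 164 @ $19.30 + 82 @ $20.40 = $4,838.00
Apr 12, 322 sold [FIFO — oldest first]: 23 @ $20.40 + 150 @ $21.45 + 149 @ $17.25 = $6,256.95
Total COGS = $6,077.30 + $4,838.00 + $6,256.95 = $17,172.25
Ending inventory: 105 @ $17.25 = $1,811.25
Check: goods available $18,983.50 = COGS $17,172.25 + ending $1,811.25

COGS = $17,172.25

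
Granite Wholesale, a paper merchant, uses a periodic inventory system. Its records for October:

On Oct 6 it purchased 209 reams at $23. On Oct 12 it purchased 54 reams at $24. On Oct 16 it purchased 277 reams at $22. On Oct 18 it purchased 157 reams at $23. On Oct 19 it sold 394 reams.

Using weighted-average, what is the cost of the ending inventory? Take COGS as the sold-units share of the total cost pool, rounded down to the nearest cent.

Ending inventory = $6,872.06

Oct 19, sell 394: 394/697 × $15,808.00 → $8,935.94
Ending inventory (cost pool remaining) = $6,872.06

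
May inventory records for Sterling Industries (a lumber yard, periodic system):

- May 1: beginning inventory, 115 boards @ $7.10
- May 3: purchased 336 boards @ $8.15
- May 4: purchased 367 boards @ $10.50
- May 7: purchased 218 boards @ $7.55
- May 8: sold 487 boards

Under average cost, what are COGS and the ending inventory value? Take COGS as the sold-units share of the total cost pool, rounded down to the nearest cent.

COGS = $4,256.22; ending inventory = $4,798.08

May 8, sell 487: 487/1036 × $9,054.30 → $4,256.22
Ending inventory (cost pool remaining) = $4,798.08
Check: goods available $9,054.30 = COGS $4,256.22 + ending $4,798.08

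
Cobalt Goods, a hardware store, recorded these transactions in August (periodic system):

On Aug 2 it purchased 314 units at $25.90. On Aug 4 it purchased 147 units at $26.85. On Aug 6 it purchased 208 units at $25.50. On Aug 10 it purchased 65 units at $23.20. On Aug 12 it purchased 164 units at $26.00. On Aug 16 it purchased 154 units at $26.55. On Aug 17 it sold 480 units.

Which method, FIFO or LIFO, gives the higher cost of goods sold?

FIFO

FIFO COGS: 314 @ $25.90 + 147 @ $26.85 + 19 @ $25.50 = $12,564.05
LIFO COGS: 154 @ $26.55 + 164 @ $26.00 + 65 @ $23.20 + 97 @ $25.50 = $12,334.20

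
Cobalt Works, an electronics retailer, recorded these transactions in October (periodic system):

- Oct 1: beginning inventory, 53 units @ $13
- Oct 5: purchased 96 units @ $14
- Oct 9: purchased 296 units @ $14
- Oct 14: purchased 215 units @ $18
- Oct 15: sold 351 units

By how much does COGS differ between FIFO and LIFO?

$913

FIFO COGS: 53 @ $13 + 96 @ $14 + 202 @ $14 = $4,861
LIFO COGS: 215 @ $18 + 136 @ $14 = $5,774
Difference = |$4,861 − $5,774| = $913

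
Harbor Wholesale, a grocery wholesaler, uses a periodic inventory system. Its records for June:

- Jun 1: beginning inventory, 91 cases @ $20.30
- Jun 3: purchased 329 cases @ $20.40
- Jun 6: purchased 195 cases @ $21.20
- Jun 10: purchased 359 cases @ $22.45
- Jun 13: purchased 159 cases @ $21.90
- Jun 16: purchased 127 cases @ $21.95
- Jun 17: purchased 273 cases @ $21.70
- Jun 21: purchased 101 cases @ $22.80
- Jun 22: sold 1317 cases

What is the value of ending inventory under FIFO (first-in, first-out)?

Jun 22, 1317 sold [FIFO — oldest first]: 91 @ $20.30 + 329 @ $20.40 + 195 @ $21.20 + 359 @ $22.45 + 159 @ $21.90 + 127 @ $21.95 + 57 @ $21.70 = $28,259.10
Ending inventory: 216 @ $21.70 + 101 @ $22.80 = $6,990.00

Ending inventory = $6,990.00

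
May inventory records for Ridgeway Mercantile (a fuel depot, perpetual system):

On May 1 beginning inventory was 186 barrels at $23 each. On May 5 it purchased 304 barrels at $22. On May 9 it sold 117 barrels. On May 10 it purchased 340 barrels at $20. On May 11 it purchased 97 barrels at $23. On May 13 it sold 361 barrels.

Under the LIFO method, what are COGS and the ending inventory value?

May 9, 117 sold [LIFO — newest first]: 117 @ $22 = $2,574
May 13, 361 sold [LIFO — newest first]: 97 @ $23 + 264 @ $20 = $7,511
Total COGS = $2,574 + $7,511 = $10,085
Ending inventory: 186 @ $23 + 187 @ $22 + 76 @ $20 = $9,912
Check: goods available $19,997 = COGS $10,085 + ending $9,912

COGS = $10,085; ending inventory = $9,912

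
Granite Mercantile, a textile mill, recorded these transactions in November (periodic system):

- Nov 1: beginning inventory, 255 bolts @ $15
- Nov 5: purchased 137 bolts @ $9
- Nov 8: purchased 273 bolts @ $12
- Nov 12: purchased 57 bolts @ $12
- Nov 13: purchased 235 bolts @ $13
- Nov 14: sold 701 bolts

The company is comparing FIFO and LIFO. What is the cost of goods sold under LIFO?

FIFO COGS: 255 @ $15 + 137 @ $9 + 273 @ $12 + 36 @ $12 = $8,766
LIFO COGS: 235 @ $13 + 57 @ $12 + 273 @ $12 + 136 @ $9 = $8,239

COGS = $8,239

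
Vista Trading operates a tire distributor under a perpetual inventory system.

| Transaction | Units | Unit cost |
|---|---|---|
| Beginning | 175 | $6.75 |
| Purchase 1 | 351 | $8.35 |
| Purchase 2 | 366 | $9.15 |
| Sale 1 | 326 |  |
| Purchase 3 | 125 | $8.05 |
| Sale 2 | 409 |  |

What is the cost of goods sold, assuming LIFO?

Sale 1 (326) [LIFO — newest first]: 326 @ $9.15 = $2,982.90
Sale 2 (409) [LIFO — newest first]: 125 @ $8.05 + 40 @ $9.15 + 244 @ $8.35 = $3,409.65
Total COGS = $2,982.90 + $3,409.65 = $6,392.55
Ending inventory: 175 @ $6.75 + 107 @ $8.35 = $2,074.70
Check: goods available $8,467.25 = COGS $6,392.55 + ending $2,074.70

COGS = $6,392.55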